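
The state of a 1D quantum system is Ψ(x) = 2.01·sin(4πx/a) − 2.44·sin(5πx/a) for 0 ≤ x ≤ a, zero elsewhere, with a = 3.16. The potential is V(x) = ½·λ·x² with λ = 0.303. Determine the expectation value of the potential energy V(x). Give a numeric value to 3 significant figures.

⟨V⟩ = ∫ V(x)·|Ψ|² dx / ∫|Ψ|² dx.
On 0 ≤ x ≤ a (j ≠ l): ∫sin²(jπx/a) dx = a/2, ∫sin(jπx/a)·sin(lπx/a) dx = 0; diagonal moments ∫x·sin²(jπx/a) dx = a²/4, ∫x²·sin²(jπx/a) dx = a³·(1/6 − 1/(4j²π²)); cross terms ∫x·sin(jπx/a)·sin(lπx/a) dx = 0 for j + l even and −4jla²/(π²(j² − l²)²) for j + l odd, ∫x²·sin(jπx/a)·sin(lπx/a) dx = (−1)^(j+l)·4jla³/(π²(j² − l²)²); higher powers the same way via product-to-sum and parts.
State is unnormalized: ∫|Ψ|² dx = 15.790, and ∫Ψ*·V(x)·Ψ dx = 12.595, so ⟨V⟩ = 12.595 / 15.790.
⟨V⟩ = 0.79768.

0.798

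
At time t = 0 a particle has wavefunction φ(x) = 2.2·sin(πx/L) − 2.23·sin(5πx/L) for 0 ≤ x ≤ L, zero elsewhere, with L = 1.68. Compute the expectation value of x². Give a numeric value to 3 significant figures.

⟨x²⟩ = ∫ x²·|φ|² dx / ∫|φ|² dx (integrals over the domain).
On 0 ≤ x ≤ L (j ≠ l): ∫sin²(jπx/L) dx = L/2, ∫sin(jπx/L)·sin(lπx/L) dx = 0; diagonal moments ∫x·sin²(jπx/L) dx = L²/4, ∫x²·sin²(jπx/L) dx = L³·(1/6 − 1/(4j²π²)); cross terms ∫x·sin(jπx/L)·sin(lπx/L) dx = 0 for j + l even and −4jlL²/(π²(j² − l²)²) for j + l odd, ∫x²·sin(jπx/L)·sin(lπx/L) dx = (−1)^(j+l)·4jlL³/(π²(j² − l²)²); higher powers the same way via product-to-sum and parts.
State is unnormalized: ∫|φ|² dx = 8.2428, and ∫φ*·x²·φ dx = 6.9860, so ⟨x²⟩ = 6.9860 / 8.2428.
⟨x²⟩ = 0.84752.

0.848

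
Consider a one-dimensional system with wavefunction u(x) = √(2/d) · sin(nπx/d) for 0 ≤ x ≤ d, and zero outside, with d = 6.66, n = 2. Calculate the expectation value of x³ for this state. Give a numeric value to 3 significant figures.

⟨x³⟩ = ∫ x³·|u|² dx (integrals over the domain).
With sin²θ = (1 − cos2θ)/2 on 0 ≤ x ≤ d: ∫sin²(nπx/d) dx = d/2, ∫x·sin²(nπx/d) dx = d²/4, ∫x²·sin²(nπx/d) dx = d³·(1/6 − 1/(4n²π²)); higher powers xᵏ the same way, integrating xᵏ·cos(2nπx/d) by parts.
⟨x³⟩ = 68.240.

68.2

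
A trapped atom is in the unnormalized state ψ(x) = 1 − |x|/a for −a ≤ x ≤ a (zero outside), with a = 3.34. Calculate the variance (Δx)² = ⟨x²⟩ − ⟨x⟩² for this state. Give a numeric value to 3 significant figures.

Compute ⟨x⟩ and ⟨x²⟩ separately, then (Δx)² = ⟨x²⟩ − ⟨x⟩².
ψ is even, so ∫ over [−a, a] = 2∫₀ᵃ with ψ = 1 − x/a there: ∫₀ᵃ (1 − x/a)² dx = a/3, ∫₀ᵃ x²(1 − x/a)² dx = a³/30, ∫₀ᵃ x⁴(1 − x/a)² dx = a⁵/105.
Normalization: ∫|ψ|² dx = 2.2267.
⟨x⟩ = 0.0000 and ⟨x²⟩ = 1.1156.
(Δx)² = 1.1156 − (0.0000)² = 1.1156.

1.12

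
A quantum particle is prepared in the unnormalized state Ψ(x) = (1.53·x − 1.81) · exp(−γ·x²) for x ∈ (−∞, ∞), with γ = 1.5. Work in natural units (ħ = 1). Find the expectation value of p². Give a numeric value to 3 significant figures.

p² Ψ = −ħ² d²Ψ/dx²; ⟨p²⟩ = −ħ² ∫ Ψ*·Ψ'' dx / ∫|Ψ|² dx.
Expand each integrand as polynomial × e^(−2γx²) and use ∫x^(2j)·e^(−2γx²) dx = (2j−1)!!/(4γ)^j · √(π/(2γ)), odd powers → 0; here √(π/(2γ)) = 1.0233. Differentiate with the product rule, d/dx e^(−γx²) = −2γx·e^(−γx²).
State is unnormalized: ∫|Ψ|² dx = 3.7518, and ∫Ψ*·(−ħ² Ψ'') dx = 6.8254, so ⟨p²⟩ = 6.8254 / 3.7518.
⟨p²⟩ = 1.8192.

1.82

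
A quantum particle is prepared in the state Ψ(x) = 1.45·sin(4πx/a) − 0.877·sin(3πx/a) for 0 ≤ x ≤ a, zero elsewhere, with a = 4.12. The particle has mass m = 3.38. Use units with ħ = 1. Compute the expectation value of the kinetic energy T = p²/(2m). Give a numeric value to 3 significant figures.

1.21

T = −(ħ²/2m) d²/dx², so ⟨T⟩ = −(ħ²/2m) ∫ Ψ*·Ψ'' dx / ∫|Ψ|² dx; with m = 3.38.
d²/dx² sin(jπx/a) = −(jπ/a)²·sin(jπx/a); on 0 ≤ x ≤ a, ∫sin²(jπx/a) dx = a/2 and ∫sin(jπx/a)·sin(lπx/a) dx = 0 for j ≠ l, so only diagonal terms survive in ∫|Ψ|² and ∫Ψ·Ψ″; ∫Ψ·Ψ′ dx = [Ψ²/2] between the walls = 0.
State is unnormalized: ∫|Ψ|² dx = 5.9156, and ∫Ψ*·(−ħ²/2m · Ψ'') dx = 7.1870, so ⟨T⟩ = 7.1870 / 5.9156.
⟨T⟩ = 1.2149.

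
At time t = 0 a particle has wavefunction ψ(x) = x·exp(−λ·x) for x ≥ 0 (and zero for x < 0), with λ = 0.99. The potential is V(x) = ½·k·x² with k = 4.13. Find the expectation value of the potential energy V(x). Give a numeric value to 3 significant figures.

⟨V⟩ = ∫ V(x)·|ψ|² dx / ∫|ψ|² dx.
Every integrand reduces to terms xʲ·e^(−2λx) on [0, ∞); use ∫₀^∞ xʲ·e^(−2λx) dx = j!/(2λ)^(j+1).
State is unnormalized: ∫|ψ|² dx = 0.25765, and ∫ψ*·V(x)·ψ dx = 1.6286, so ⟨V⟩ = 1.6286 / 0.25765.
⟨V⟩ = 6.3208.

6.32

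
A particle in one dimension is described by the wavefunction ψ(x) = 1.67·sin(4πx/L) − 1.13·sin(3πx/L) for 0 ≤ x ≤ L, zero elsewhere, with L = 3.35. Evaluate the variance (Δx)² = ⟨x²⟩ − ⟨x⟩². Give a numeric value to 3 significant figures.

0.510

Compute ⟨x⟩ and ⟨x²⟩ separately, then (Δx)² = ⟨x²⟩ − ⟨x⟩².
On 0 ≤ x ≤ L (j ≠ l): ∫sin²(jπx/L) dx = L/2, ∫sin(jπx/L)·sin(lπx/L) dx = 0; diagonal moments ∫x·sin²(jπx/L) dx = L²/4, ∫x²·sin²(jπx/L) dx = L³·(1/6 − 1/(4j²π²)); cross terms ∫x·sin(jπx/L)·sin(lπx/L) dx = 0 for j + l even and −4jlL²/(π²(j² − l²)²) for j + l odd, ∫x²·sin(jπx/L)·sin(lπx/L) dx = (−1)^(j+l)·4jlL³/(π²(j² − l²)²); higher powers the same way via product-to-sum and parts.
Normalization: ∫|ψ|² dx = 6.8102.
⟨x⟩ = 2.2923 and ⟨x²⟩ = 5.7646.
(Δx)² = 5.7646 − (2.2923)² = 0.50993.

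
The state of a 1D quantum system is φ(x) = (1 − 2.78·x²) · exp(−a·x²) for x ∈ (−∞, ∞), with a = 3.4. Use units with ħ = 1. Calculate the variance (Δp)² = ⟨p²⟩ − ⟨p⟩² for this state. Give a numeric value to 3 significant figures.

8.07

Compute ⟨p⟩ and ⟨p²⟩ separately; (Δp)² = ⟨p²⟩ − ⟨p⟩².
Expand each integrand as polynomial × e^(−2ax²) and use ∫x^(2j)·e^(−2ax²) dx = (2j−1)!!/(4a)^j · √(π/(2a)), odd powers → 0; here √(π/(2a)) = 0.67971. Differentiate with the product rule, d/dx e^(−ax²) = −2ax·e^(−ax²).
Normalization: ∫|φ|² dx = 0.48703.
⟨p⟩ = 0.0000 and ⟨p²⟩ = 8.0729.
(Δp)² = 8.0729 − (0.0000)² = 8.0729.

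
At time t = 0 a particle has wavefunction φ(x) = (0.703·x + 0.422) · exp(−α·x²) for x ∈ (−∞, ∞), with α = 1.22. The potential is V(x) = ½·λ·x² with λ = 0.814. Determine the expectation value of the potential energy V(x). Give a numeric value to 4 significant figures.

0.1439

⟨V⟩ = ∫ V(x)·|φ|² dx / ∫|φ|² dx.
Expand each integrand as polynomial × e^(−2αx²) and use ∫x^(2j)·e^(−2αx²) dx = (2j−1)!!/(4α)^j · √(π/(2α)), odd powers → 0; here √(π/(2α)) = 1.1347.
State is unnormalized: ∫|φ|² dx = 0.31698, and ∫φ*·V(x)·φ dx = 0.045605, so ⟨V⟩ = 0.045605 / 0.31698.
⟨V⟩ = 0.14387.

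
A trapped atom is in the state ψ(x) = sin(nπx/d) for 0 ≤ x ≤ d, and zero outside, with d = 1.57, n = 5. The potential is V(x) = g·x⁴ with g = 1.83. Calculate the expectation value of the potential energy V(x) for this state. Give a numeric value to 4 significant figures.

2.179

⟨V⟩ = ∫ V(x)·|ψ|² dx / ∫|ψ|² dx.
With sin²θ = (1 − cos2θ)/2 on 0 ≤ x ≤ d: ∫sin²(nπx/d) dx = d/2, ∫x·sin²(nπx/d) dx = d²/4, ∫x²·sin²(nπx/d) dx = d³·(1/6 − 1/(4n²π²)); higher powers xᵏ the same way, integrating xᵏ·cos(2nπx/d) by parts.
State is unnormalized: ∫|ψ|² dx = 0.78500, and ∫ψ*·V(x)·ψ dx = 1.7105, so ⟨V⟩ = 1.7105 / 0.78500.
⟨V⟩ = 2.1789.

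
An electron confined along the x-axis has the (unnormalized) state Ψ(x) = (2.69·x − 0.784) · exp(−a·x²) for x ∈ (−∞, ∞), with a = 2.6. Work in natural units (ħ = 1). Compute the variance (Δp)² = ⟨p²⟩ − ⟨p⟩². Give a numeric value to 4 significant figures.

5.361

Compute ⟨p⟩ and ⟨p²⟩ separately; (Δp)² = ⟨p²⟩ − ⟨p⟩².
Expand each integrand as polynomial × e^(−2ax²) and use ∫x^(2j)·e^(−2ax²) dx = (2j−1)!!/(4a)^j · √(π/(2a)), odd powers → 0; here √(π/(2a)) = 0.77727. Differentiate with the product rule, d/dx e^(−ax²) = −2ax·e^(−ax²).
Normalization: ∫|Ψ|² dx = 1.0186.
⟨p⟩ = 0.0000 and ⟨p²⟩ = 5.3610.
(Δp)² = 5.3610 − (0.0000)² = 5.3610.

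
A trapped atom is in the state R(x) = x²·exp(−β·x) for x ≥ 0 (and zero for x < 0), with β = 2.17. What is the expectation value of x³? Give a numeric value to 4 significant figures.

2.569

⟨x³⟩ = ∫ x³·|R|² dx / ∫|R|² dx (integrals over the domain).
Every integrand reduces to terms xʲ·e^(−2βx) on [0, ∞); use ∫₀^∞ xʲ·e^(−2βx) dx = j!/(2β)^(j+1).
State is unnormalized: ∫|R|² dx = 0.015587, and ∫R*·x³·R dx = 0.040042, so ⟨x³⟩ = 0.040042 / 0.015587.
⟨x³⟩ = 2.5689.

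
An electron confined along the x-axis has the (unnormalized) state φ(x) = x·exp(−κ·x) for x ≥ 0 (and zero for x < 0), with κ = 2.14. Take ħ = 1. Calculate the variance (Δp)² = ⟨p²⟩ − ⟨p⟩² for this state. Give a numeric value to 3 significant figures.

4.58

Compute ⟨p⟩ and ⟨p²⟩ separately; (Δp)² = ⟨p²⟩ − ⟨p⟩².
Differentiate x·exp(−κ·x) with the product rule; every integrand then reduces to terms xʲ·e^(−2κx) on [0, ∞), with ∫₀^∞ xʲ·e^(−2κx) dx = j!/(2κ)^(j+1).
Normalization: ∫|φ|² dx = 0.025509.
⟨p⟩ = 0.0000 and ⟨p²⟩ = 4.5796.
(Δp)² = 4.5796 − (0.0000)² = 4.5796.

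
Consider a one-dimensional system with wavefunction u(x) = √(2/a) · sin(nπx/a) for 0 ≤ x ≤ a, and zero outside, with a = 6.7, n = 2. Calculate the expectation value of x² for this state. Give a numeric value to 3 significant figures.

⟨x²⟩ = ∫ x²·|u|² dx (integrals over the domain).
With sin²θ = (1 − cos2θ)/2 on 0 ≤ x ≤ a: ∫sin²(nπx/a) dx = a/2, ∫x·sin²(nπx/a) dx = a²/4, ∫x²·sin²(nπx/a) dx = a³·(1/6 − 1/(4n²π²)); higher powers xᵏ the same way, integrating xᵏ·cos(2nπx/a) by parts.
⟨x²⟩ = 14.395.

14.4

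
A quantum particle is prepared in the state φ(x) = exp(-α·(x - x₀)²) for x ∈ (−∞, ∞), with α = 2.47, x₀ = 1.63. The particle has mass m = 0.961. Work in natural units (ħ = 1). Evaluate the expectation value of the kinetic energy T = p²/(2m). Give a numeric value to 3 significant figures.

1.29

T = −(ħ²/2m) d²/dx², so ⟨T⟩ = −(ħ²/2m) ∫ φ*·φ'' dx / ∫|φ|² dx; with m = 0.961.
Gaussian moments (u = x − x₀): ∫u^(2j)·e^(−2αu²) du = (2j−1)!!/(4α)^j · √(π/(2α)), odd powers integrate to 0; here √(π/(2α)) = 0.79746. Derivatives: d/dx e^(−αu²) = −2αu·e^(−αu²), d²/dx² e^(−αu²) = (4α²u² − 2α)·e^(−αu²).
State is unnormalized: ∫|φ|² dx = 0.79746, and ∫φ*·(−ħ²/2m · φ'') dx = 1.0248, so ⟨T⟩ = 1.0248 / 0.79746.
⟨T⟩ = 1.2851.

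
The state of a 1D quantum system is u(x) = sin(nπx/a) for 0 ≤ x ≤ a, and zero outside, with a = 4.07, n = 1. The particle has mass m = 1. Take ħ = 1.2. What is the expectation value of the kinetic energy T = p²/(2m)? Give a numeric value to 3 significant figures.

0.429

T = −(ħ²/2m) d²/dx², so ⟨T⟩ = −(ħ²/2m) ∫ u*·u'' dx / ∫|u|² dx; with m = 1.
d/dx sin(nπx/a) = (nπ/a)·cos(nπx/a) and d²/dx² sin(nπx/a) = −(nπ/a)²·sin(nπx/a); on 0 ≤ x ≤ a, ∫sin²(nπx/a) dx = a/2 and ∫sin(nπx/a)·cos(nπx/a) dx = 0.
State is unnormalized: ∫|u|² dx = 2.0350, and ∫u*·(−ħ²/2m · u'') dx = 0.87299, so ⟨T⟩ = 0.87299 / 2.0350.
⟨T⟩ = 0.42899.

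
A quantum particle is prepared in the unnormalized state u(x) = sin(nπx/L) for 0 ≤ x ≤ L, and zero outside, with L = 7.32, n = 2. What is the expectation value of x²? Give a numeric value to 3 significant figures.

17.2

⟨x²⟩ = ∫ x²·|u|² dx / ∫|u|² dx (integrals over the domain).
With sin²θ = (1 − cos2θ)/2 on 0 ≤ x ≤ L: ∫sin²(nπx/L) dx = L/2, ∫x·sin²(nπx/L) dx = L²/4, ∫x²·sin²(nπx/L) dx = L³·(1/6 − 1/(4n²π²)); higher powers xᵏ the same way, integrating xᵏ·cos(2nπx/L) by parts.
State is unnormalized: ∫|u|² dx = 3.6600, and ∫u*·x²·u dx = 62.887, so ⟨x²⟩ = 62.887 / 3.6600.
⟨x²⟩ = 17.182.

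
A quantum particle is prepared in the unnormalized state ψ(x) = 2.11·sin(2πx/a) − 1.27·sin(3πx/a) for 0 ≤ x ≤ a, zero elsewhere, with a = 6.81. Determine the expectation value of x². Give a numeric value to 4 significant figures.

22.93

⟨x²⟩ = ∫ x²·|ψ|² dx / ∫|ψ|² dx (integrals over the domain).
On 0 ≤ x ≤ a (j ≠ l): ∫sin²(jπx/a) dx = a/2, ∫sin(jπx/a)·sin(lπx/a) dx = 0; diagonal moments ∫x·sin²(jπx/a) dx = a²/4, ∫x²·sin²(jπx/a) dx = a³·(1/6 − 1/(4j²π²)); cross terms ∫x·sin(jπx/a)·sin(lπx/a) dx = 0 for j + l even and −4jla²/(π²(j² − l²)²) for j + l odd, ∫x²·sin(jπx/a)·sin(lπx/a) dx = (−1)^(j+l)·4jla³/(π²(j² − l²)²); higher powers the same way via product-to-sum and parts.
State is unnormalized: ∫|ψ|² dx = 20.651, and ∫ψ*·x²·ψ dx = 473.54, so ⟨x²⟩ = 473.54 / 20.651.
⟨x²⟩ = 22.930.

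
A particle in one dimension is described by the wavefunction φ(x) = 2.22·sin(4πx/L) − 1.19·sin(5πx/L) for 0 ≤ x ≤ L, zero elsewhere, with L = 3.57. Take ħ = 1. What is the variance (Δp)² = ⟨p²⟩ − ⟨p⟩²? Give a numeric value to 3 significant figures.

Compute ⟨p⟩ and ⟨p²⟩ separately; (Δp)² = ⟨p²⟩ − ⟨p⟩².
d²/dx² sin(jπx/L) = −(jπ/L)²·sin(jπx/L); on 0 ≤ x ≤ L, ∫sin²(jπx/L) dx = L/2 and ∫sin(jπx/L)·sin(lπx/L) dx = 0 for j ≠ l, so only diagonal terms survive in ∫|φ|² and ∫φ·φ″; ∫φ·φ′ dx = [φ²/2] between the walls = 0.
Normalization: ∫|φ|² dx = 11.325.
⟨p⟩ = 0.0000 and ⟨p²⟩ = 13.946.
(Δp)² = 13.946 − (0.0000)² = 13.946.

13.9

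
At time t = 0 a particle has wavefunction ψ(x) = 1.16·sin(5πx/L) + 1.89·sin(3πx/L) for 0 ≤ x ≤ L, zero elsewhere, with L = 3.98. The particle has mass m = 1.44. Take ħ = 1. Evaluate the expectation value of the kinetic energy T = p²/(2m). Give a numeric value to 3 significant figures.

2.89

T = −(ħ²/2m) d²/dx², so ⟨T⟩ = −(ħ²/2m) ∫ ψ*·ψ'' dx / ∫|ψ|² dx; with m = 1.44.
d²/dx² sin(jπx/L) = −(jπ/L)²·sin(jπx/L); on 0 ≤ x ≤ L, ∫sin²(jπx/L) dx = L/2 and ∫sin(jπx/L)·sin(lπx/L) dx = 0 for j ≠ l, so only diagonal terms survive in ∫|ψ|² and ∫ψ·ψ″; ∫ψ·ψ′ dx = [ψ²/2] between the walls = 0.
State is unnormalized: ∫|ψ|² dx = 9.7862, and ∫ψ*·(−ħ²/2m · ψ'') dx = 28.323, so ⟨T⟩ = 28.323 / 9.7862.
⟨T⟩ = 2.8942.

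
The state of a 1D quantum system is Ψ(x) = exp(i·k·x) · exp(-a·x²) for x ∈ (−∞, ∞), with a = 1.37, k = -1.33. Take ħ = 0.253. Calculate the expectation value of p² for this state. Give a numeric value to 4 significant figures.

p² Ψ = −ħ² d²Ψ/dx²; ⟨p²⟩ = −ħ² ∫ Ψ*·Ψ'' dx / ∫|Ψ|² dx.
Gaussian moments: ∫x^(2j)·e^(−2ax²) dx = (2j−1)!!/(4a)^j · √(π/(2a)), odd powers integrate to 0; here √(π/(2a)) = 1.0708. Derivatives: Ψ′ = (ik − 2ax)·Ψ, Ψ″ = ((ik − 2ax)² − 2a)·Ψ; the odd-in-x pieces drop out.
State is unnormalized: ∫|Ψ|² dx = 1.0708, and ∫Ψ*·(−ħ² Ψ'') dx = 0.21514, so ⟨p²⟩ = 0.21514 / 1.0708.
⟨p²⟩ = 0.20092.

0.2009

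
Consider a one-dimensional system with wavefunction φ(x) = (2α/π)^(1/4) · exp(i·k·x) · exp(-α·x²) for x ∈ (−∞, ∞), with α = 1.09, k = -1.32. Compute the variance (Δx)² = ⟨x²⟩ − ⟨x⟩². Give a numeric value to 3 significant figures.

Compute ⟨x⟩ and ⟨x²⟩ separately, then (Δx)² = ⟨x²⟩ − ⟨x⟩².
Gaussian moments: ∫x^(2j)·e^(−2αx²) dx = (2j−1)!!/(4α)^j · √(π/(2α)), odd powers integrate to 0; here √(π/(2α)) = 1.2005.
⟨x⟩ = 0.0000 and ⟨x²⟩ = 0.22936.
(Δx)² = 0.22936 − (0.0000)² = 0.22936.

0.229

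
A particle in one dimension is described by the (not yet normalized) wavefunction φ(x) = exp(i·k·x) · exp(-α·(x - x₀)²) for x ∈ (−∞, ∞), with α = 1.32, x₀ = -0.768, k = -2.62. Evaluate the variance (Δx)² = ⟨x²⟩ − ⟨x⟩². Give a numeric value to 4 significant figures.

0.1894

Compute ⟨x⟩ and ⟨x²⟩ separately, then (Δx)² = ⟨x²⟩ − ⟨x⟩².
Gaussian moments (u = x − x₀): ∫u^(2j)·e^(−2αu²) du = (2j−1)!!/(4α)^j · √(π/(2α)), odd powers integrate to 0; here √(π/(2α)) = 1.0909.
Normalization: ∫|φ|² dx = 1.0909.
⟨x⟩ = -0.76800 and ⟨x²⟩ = 0.77922.
(Δx)² = 0.77922 − (-0.76800)² = 0.18939.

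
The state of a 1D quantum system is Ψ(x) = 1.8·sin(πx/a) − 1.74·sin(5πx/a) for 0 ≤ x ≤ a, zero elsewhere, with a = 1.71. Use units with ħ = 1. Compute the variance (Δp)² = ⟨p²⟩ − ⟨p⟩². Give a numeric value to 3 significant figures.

Compute ⟨p⟩ and ⟨p²⟩ separately; (Δp)² = ⟨p²⟩ − ⟨p⟩².
d²/dx² sin(jπx/a) = −(jπ/a)²·sin(jπx/a); on 0 ≤ x ≤ a, ∫sin²(jπx/a) dx = a/2 and ∫sin(jπx/a)·sin(lπx/a) dx = 0 for j ≠ l, so only diagonal terms survive in ∫|Ψ|² and ∫Ψ·Ψ″; ∫Ψ·Ψ′ dx = [Ψ²/2] between the walls = 0.
Normalization: ∫|Ψ|² dx = 5.3588.
⟨p⟩ = 0.0000 and ⟨p²⟩ = 42.506.
(Δp)² = 42.506 − (0.0000)² = 42.506.

42.5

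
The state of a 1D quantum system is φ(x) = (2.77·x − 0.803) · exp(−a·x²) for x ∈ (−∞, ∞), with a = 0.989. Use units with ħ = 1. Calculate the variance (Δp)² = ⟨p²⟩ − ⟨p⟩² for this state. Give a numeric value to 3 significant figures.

2.47

Compute ⟨p⟩ and ⟨p²⟩ separately; (Δp)² = ⟨p²⟩ − ⟨p⟩².
Expand each integrand as polynomial × e^(−2ax²) and use ∫x^(2j)·e^(−2ax²) dx = (2j−1)!!/(4a)^j · √(π/(2a)), odd powers → 0; here √(π/(2a)) = 1.2603. Differentiate with the product rule, d/dx e^(−ax²) = −2ax·e^(−ax²).
Normalization: ∫|φ|² dx = 3.2570.
⟨p⟩ = 0.0000 and ⟨p²⟩ = 2.4735.
(Δp)² = 2.4735 − (0.0000)² = 2.4735.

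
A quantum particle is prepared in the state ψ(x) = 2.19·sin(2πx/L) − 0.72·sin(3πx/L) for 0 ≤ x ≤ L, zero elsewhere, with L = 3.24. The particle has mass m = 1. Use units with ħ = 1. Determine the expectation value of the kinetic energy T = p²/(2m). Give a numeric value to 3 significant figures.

2.11

T = −(ħ²/2m) d²/dx², so ⟨T⟩ = −(ħ²/2m) ∫ ψ*·ψ'' dx / ∫|ψ|² dx; with m = 1.
d²/dx² sin(jπx/L) = −(jπ/L)²·sin(jπx/L); on 0 ≤ x ≤ L, ∫sin²(jπx/L) dx = L/2 and ∫sin(jπx/L)·sin(lπx/L) dx = 0 for j ≠ l, so only diagonal terms survive in ∫|ψ|² and ∫ψ·ψ″; ∫ψ·ψ′ dx = [ψ²/2] between the walls = 0.
State is unnormalized: ∫|ψ|² dx = 8.6095, and ∫ψ*·(−ħ²/2m · ψ'') dx = 18.163, so ⟨T⟩ = 18.163 / 8.6095.
⟨T⟩ = 2.1096.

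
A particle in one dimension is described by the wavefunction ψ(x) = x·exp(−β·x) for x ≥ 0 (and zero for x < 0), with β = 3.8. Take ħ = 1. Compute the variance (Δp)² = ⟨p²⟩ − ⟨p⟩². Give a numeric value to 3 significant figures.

Compute ⟨p⟩ and ⟨p²⟩ separately; (Δp)² = ⟨p²⟩ − ⟨p⟩².
Differentiate x·exp(−β·x) with the product rule; every integrand then reduces to terms xʲ·e^(−2βx) on [0, ∞), with ∫₀^∞ xʲ·e^(−2βx) dx = j!/(2β)^(j+1).
Normalization: ∫|ψ|² dx = 0.0045561.
⟨p⟩ = 0.0000 and ⟨p²⟩ = 14.440.
(Δp)² = 14.440 − (0.0000)² = 14.440.

14.4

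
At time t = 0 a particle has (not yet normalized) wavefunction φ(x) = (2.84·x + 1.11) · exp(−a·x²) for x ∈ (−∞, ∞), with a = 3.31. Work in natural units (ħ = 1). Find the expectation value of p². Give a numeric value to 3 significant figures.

5.50

p² φ = −ħ² d²φ/dx²; ⟨p²⟩ = −ħ² ∫ φ*·φ'' dx / ∫|φ|² dx.
Expand each integrand as polynomial × e^(−2ax²) and use ∫x^(2j)·e^(−2ax²) dx = (2j−1)!!/(4a)^j · √(π/(2a)), odd powers → 0; here √(π/(2a)) = 0.68888. Differentiate with the product rule, d/dx e^(−ax²) = −2ax·e^(−ax²).
State is unnormalized: ∫|φ|² dx = 1.2684, and ∫φ*·(−ħ² φ'') dx = 6.9766, so ⟨p²⟩ = 6.9766 / 1.2684.
⟨p²⟩ = 5.5002.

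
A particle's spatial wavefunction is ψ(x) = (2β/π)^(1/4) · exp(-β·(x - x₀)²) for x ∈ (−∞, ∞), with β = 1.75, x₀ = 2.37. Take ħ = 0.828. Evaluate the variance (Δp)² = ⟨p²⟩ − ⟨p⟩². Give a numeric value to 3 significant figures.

1.20

Compute ⟨p⟩ and ⟨p²⟩ separately; (Δp)² = ⟨p²⟩ − ⟨p⟩².
Gaussian moments (u = x − x₀): ∫u^(2j)·e^(−2βu²) du = (2j−1)!!/(4β)^j · √(π/(2β)), odd powers integrate to 0; here √(π/(2β)) = 0.94742. Derivatives: d/dx e^(−βu²) = −2βu·e^(−βu²), d²/dx² e^(−βu²) = (4β²u² − 2β)·e^(−βu²).
⟨p⟩ = 0.0000 and ⟨p²⟩ = 1.1998.
(Δp)² = 1.1998 − (0.0000)² = 1.1998.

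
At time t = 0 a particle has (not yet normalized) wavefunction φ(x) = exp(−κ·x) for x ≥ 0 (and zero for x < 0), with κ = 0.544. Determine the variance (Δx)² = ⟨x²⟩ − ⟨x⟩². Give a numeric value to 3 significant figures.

0.845

Compute ⟨x⟩ and ⟨x²⟩ separately, then (Δx)² = ⟨x²⟩ − ⟨x⟩².
Every integrand reduces to terms xʲ·e^(−2κx) on [0, ∞); use ∫₀^∞ xʲ·e^(−2κx) dx = j!/(2κ)^(j+1).
Normalization: ∫|φ|² dx = 0.91912.
⟨x⟩ = 0.91912 and ⟨x²⟩ = 1.6896.
(Δx)² = 1.6896 − (0.91912)² = 0.84478.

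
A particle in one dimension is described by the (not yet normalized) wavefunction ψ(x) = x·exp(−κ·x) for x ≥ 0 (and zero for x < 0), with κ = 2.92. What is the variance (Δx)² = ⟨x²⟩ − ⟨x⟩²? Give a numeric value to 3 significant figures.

0.0880

Compute ⟨x⟩ and ⟨x²⟩ separately, then (Δx)² = ⟨x²⟩ − ⟨x⟩².
Every integrand reduces to terms xʲ·e^(−2κx) on [0, ∞); use ∫₀^∞ xʲ·e^(−2κx) dx = j!/(2κ)^(j+1).
Normalization: ∫|ψ|² dx = 0.010041.
⟨x⟩ = 0.51370 and ⟨x²⟩ = 0.35185.
(Δx)² = 0.35185 − (0.51370)² = 0.087962.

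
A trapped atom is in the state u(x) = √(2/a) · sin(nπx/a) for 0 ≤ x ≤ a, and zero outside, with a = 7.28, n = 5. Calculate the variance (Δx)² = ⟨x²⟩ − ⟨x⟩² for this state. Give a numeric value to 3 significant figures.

4.31

Compute ⟨x⟩ and ⟨x²⟩ separately, then (Δx)² = ⟨x²⟩ − ⟨x⟩².
With sin²θ = (1 − cos2θ)/2 on 0 ≤ x ≤ a: ∫sin²(nπx/a) dx = a/2, ∫x·sin²(nπx/a) dx = a²/4, ∫x²·sin²(nπx/a) dx = a³·(1/6 − 1/(4n²π²)); higher powers xᵏ the same way, integrating xᵏ·cos(2nπx/a) by parts.
⟨x⟩ = 3.6400 and ⟨x²⟩ = 17.559.
(Δx)² = 17.559 − (3.6400)² = 4.3091.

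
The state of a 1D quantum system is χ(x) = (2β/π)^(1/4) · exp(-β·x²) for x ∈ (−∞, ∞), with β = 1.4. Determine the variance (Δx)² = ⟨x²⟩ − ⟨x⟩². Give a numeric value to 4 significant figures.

0.1786

Compute ⟨x⟩ and ⟨x²⟩ separately, then (Δx)² = ⟨x²⟩ − ⟨x⟩².
Gaussian moments: ∫x^(2j)·e^(−2βx²) dx = (2j−1)!!/(4β)^j · √(π/(2β)), odd powers integrate to 0; here √(π/(2β)) = 1.0592.
⟨x⟩ = 0.0000 and ⟨x²⟩ = 0.17857.
(Δx)² = 0.17857 − (0.0000)² = 0.17857.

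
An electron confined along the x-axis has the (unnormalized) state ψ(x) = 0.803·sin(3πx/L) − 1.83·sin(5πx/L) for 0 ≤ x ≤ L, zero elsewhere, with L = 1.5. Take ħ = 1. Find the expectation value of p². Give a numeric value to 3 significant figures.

98.3

p² ψ = −ħ² d²ψ/dx²; ⟨p²⟩ = −ħ² ∫ ψ*·ψ'' dx / ∫|ψ|² dx.
d²/dx² sin(jπx/L) = −(jπ/L)²·sin(jπx/L); on 0 ≤ x ≤ L, ∫sin²(jπx/L) dx = L/2 and ∫sin(jπx/L)·sin(lπx/L) dx = 0 for j ≠ l, so only diagonal terms survive in ∫|ψ|² and ∫ψ·ψ″; ∫ψ·ψ′ dx = [ψ²/2] between the walls = 0.
State is unnormalized: ∫|ψ|² dx = 2.9953, and ∫ψ*·(−ħ² ψ'') dx = 294.53, so ⟨p²⟩ = 294.53 / 2.9953.
⟨p²⟩ = 98.331.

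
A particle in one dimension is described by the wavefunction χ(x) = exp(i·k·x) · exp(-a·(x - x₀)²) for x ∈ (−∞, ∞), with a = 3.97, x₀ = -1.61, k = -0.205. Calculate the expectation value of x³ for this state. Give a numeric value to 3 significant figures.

⟨x³⟩ = ∫ x³·|χ|² dx / ∫|χ|² dx (integrals over the domain).
Gaussian moments (u = x − x₀): ∫u^(2j)·e^(−2au²) du = (2j−1)!!/(4a)^j · √(π/(2a)), odd powers integrate to 0; here √(π/(2a)) = 0.62902.
State is unnormalized: ∫|χ|² dx = 0.62902, and ∫χ*·x³·χ dx = -2.8164, so ⟨x³⟩ = -2.8164 / 0.62902.
⟨x³⟩ = -4.4774.

-4.48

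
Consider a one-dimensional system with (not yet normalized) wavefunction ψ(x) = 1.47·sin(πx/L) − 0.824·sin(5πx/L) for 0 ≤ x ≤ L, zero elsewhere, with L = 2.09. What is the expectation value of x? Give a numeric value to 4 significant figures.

1.045

⟨x⟩ = ∫ x·|ψ|² dx / ∫|ψ|² dx (integrals over the domain).
On 0 ≤ x ≤ L (j ≠ l): ∫sin²(jπx/L) dx = L/2, ∫sin(jπx/L)·sin(lπx/L) dx = 0; diagonal moments ∫x·sin²(jπx/L) dx = L²/4, ∫x²·sin²(jπx/L) dx = L³·(1/6 − 1/(4j²π²)); cross terms ∫x·sin(jπx/L)·sin(lπx/L) dx = 0 for j + l even and −4jlL²/(π²(j² − l²)²) for j + l odd, ∫x²·sin(jπx/L)·sin(lπx/L) dx = (−1)^(j+l)·4jlL³/(π²(j² − l²)²); higher powers the same way via product-to-sum and parts.
State is unnormalized: ∫|ψ|² dx = 2.9677, and ∫ψ*·x·ψ dx = 3.1012, so ⟨x⟩ = 3.1012 / 2.9677.
⟨x⟩ = 1.0450.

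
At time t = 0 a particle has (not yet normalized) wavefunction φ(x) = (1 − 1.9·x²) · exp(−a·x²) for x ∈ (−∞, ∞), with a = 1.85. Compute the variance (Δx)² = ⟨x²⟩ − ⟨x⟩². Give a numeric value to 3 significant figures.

0.0885

Compute ⟨x⟩ and ⟨x²⟩ separately, then (Δx)² = ⟨x²⟩ − ⟨x⟩².
Expand each integrand as polynomial × e^(−2ax²) and use ∫x^(2j)·e^(−2ax²) dx = (2j−1)!!/(4a)^j · √(π/(2a)), odd powers → 0; here √(π/(2a)) = 0.92145.
Normalization: ∫|φ|² dx = 0.63051.
⟨x⟩ = 0.0000 and ⟨x²⟩ = 0.088539.
(Δx)² = 0.088539 − (0.0000)² = 0.088539.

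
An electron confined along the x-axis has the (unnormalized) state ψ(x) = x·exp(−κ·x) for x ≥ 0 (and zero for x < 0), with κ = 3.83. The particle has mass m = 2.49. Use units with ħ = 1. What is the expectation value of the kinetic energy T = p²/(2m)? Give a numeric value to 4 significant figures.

T = −(ħ²/2m) d²/dx², so ⟨T⟩ = −(ħ²/2m) ∫ ψ*·ψ'' dx / ∫|ψ|² dx; with m = 2.49.
Differentiate x·exp(−κ·x) with the product rule; every integrand then reduces to terms xʲ·e^(−2κx) on [0, ∞), with ∫₀^∞ xʲ·e^(−2κx) dx = j!/(2κ)^(j+1).
State is unnormalized: ∫|ψ|² dx = 0.0044498, and ∫ψ*·(−ħ²/2m · ψ'') dx = 0.013107, so ⟨T⟩ = 0.013107 / 0.0044498.
⟨T⟩ = 2.9456.

2.946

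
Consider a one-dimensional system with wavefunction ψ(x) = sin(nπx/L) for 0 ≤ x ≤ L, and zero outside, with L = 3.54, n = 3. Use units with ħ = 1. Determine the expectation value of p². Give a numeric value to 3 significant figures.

7.09

p² ψ = −ħ² d²ψ/dx²; ⟨p²⟩ = −ħ² ∫ ψ*·ψ'' dx / ∫|ψ|² dx.
d/dx sin(nπx/L) = (nπ/L)·cos(nπx/L) and d²/dx² sin(nπx/L) = −(nπ/L)²·sin(nπx/L); on 0 ≤ x ≤ L, ∫sin²(nπx/L) dx = L/2 and ∫sin(nπx/L)·cos(nπx/L) dx = 0.
State is unnormalized: ∫|ψ|² dx = 1.7700, and ∫ψ*·(−ħ² ψ'') dx = 12.546, so ⟨p²⟩ = 12.546 / 1.7700.
⟨p²⟩ = 7.0882.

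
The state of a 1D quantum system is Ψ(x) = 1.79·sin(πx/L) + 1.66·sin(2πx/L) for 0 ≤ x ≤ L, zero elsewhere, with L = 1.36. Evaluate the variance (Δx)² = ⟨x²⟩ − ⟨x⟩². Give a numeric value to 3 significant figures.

0.0333

Compute ⟨x⟩ and ⟨x²⟩ separately, then (Δx)² = ⟨x²⟩ − ⟨x⟩².
On 0 ≤ x ≤ L (j ≠ l): ∫sin²(jπx/L) dx = L/2, ∫sin(jπx/L)·sin(lπx/L) dx = 0; diagonal moments ∫x·sin²(jπx/L) dx = L²/4, ∫x²·sin²(jπx/L) dx = L³·(1/6 − 1/(4j²π²)); cross terms ∫x·sin(jπx/L)·sin(lπx/L) dx = 0 for j + l even and −4jlL²/(π²(j² − l²)²) for j + l odd, ∫x²·sin(jπx/L)·sin(lπx/L) dx = (−1)^(j+l)·4jlL³/(π²(j² − l²)²); higher powers the same way via product-to-sum and parts.
Normalization: ∫|Ψ|² dx = 4.0526.
⟨x⟩ = 0.43572 and ⟨x²⟩ = 0.22311.
(Δx)² = 0.22311 − (0.43572)² = 0.033254.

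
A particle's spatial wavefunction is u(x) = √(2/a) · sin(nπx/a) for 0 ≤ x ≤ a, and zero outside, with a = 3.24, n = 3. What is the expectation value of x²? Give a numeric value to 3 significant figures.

3.44

⟨x²⟩ = ∫ x²·|u|² dx (integrals over the domain).
With sin²θ = (1 − cos2θ)/2 on 0 ≤ x ≤ a: ∫sin²(nπx/a) dx = a/2, ∫x·sin²(nπx/a) dx = a²/4, ∫x²·sin²(nπx/a) dx = a³·(1/6 − 1/(4n²π²)); higher powers xᵏ the same way, integrating xᵏ·cos(2nπx/a) by parts.
⟨x²⟩ = 3.4401.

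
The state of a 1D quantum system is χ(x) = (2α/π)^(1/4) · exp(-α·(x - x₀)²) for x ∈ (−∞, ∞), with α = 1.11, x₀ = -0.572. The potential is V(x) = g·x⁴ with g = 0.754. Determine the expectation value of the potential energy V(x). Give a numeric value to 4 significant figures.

0.5288

⟨V⟩ = ∫ V(x)·|χ|² dx.
Gaussian moments (u = x − x₀): ∫u^(2j)·e^(−2αu²) du = (2j−1)!!/(4α)^j · √(π/(2α)), odd powers integrate to 0; here √(π/(2α)) = 1.1896.
⟨V⟩ = 0.52883.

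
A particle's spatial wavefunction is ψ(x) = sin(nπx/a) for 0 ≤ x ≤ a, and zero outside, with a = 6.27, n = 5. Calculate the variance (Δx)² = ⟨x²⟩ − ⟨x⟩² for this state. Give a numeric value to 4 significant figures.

Compute ⟨x⟩ and ⟨x²⟩ separately, then (Δx)² = ⟨x²⟩ − ⟨x⟩².
With sin²θ = (1 − cos2θ)/2 on 0 ≤ x ≤ a: ∫sin²(nπx/a) dx = a/2, ∫x·sin²(nπx/a) dx = a²/4, ∫x²·sin²(nπx/a) dx = a³·(1/6 − 1/(4n²π²)); higher powers xᵏ the same way, integrating xᵏ·cos(2nπx/a) by parts.
Normalization: ∫|ψ|² dx = 3.1350.
⟨x⟩ = 3.1350 and ⟨x²⟩ = 13.025.
(Δx)² = 13.025 − (3.1350)² = 3.1964.

3.196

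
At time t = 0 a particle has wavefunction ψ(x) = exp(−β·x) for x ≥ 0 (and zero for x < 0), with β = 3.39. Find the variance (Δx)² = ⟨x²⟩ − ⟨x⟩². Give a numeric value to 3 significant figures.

Compute ⟨x⟩ and ⟨x²⟩ separately, then (Δx)² = ⟨x²⟩ − ⟨x⟩².
Every integrand reduces to terms xʲ·e^(−2βx) on [0, ∞); use ∫₀^∞ xʲ·e^(−2βx) dx = j!/(2β)^(j+1).
Normalization: ∫|ψ|² dx = 0.14749.
⟨x⟩ = 0.14749 and ⟨x²⟩ = 0.043508.
(Δx)² = 0.043508 − (0.14749)² = 0.021754.

0.0218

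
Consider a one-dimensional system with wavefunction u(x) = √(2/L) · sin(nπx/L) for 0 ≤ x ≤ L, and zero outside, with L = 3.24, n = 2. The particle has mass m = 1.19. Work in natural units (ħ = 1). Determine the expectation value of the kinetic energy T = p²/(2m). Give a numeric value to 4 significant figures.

T = −(ħ²/2m) d²/dx², so ⟨T⟩ = −(ħ²/2m) ∫ u*·u'' dx; with m = 1.19.
d/dx sin(nπx/L) = (nπ/L)·cos(nπx/L) and d²/dx² sin(nπx/L) = −(nπ/L)²·sin(nπx/L); on 0 ≤ x ≤ L, ∫sin²(nπx/L) dx = L/2 and ∫sin(nπx/L)·cos(nπx/L) dx = 0.
⟨T⟩ = 1.5801.

1.580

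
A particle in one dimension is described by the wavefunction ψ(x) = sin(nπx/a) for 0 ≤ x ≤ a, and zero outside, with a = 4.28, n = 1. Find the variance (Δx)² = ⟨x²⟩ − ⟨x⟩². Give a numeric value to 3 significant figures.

0.599

Compute ⟨x⟩ and ⟨x²⟩ separately, then (Δx)² = ⟨x²⟩ − ⟨x⟩².
With sin²θ = (1 − cos2θ)/2 on 0 ≤ x ≤ a: ∫sin²(nπx/a) dx = a/2, ∫x·sin²(nπx/a) dx = a²/4, ∫x²·sin²(nπx/a) dx = a³·(1/6 − 1/(4n²π²)); higher powers xᵏ the same way, integrating xᵏ·cos(2nπx/a) by parts.
Normalization: ∫|ψ|² dx = 2.1400.
⟨x⟩ = 2.1400 and ⟨x²⟩ = 5.1781.
(Δx)² = 5.1781 − (2.1400)² = 0.59851.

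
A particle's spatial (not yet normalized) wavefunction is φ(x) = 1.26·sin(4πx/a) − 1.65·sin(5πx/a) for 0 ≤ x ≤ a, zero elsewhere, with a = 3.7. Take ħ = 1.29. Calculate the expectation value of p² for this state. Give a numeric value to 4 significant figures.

26.02

p² φ = −ħ² d²φ/dx²; ⟨p²⟩ = −ħ² ∫ φ*·φ'' dx / ∫|φ|² dx.
d²/dx² sin(jπx/a) = −(jπ/a)²·sin(jπx/a); on 0 ≤ x ≤ a, ∫sin²(jπx/a) dx = a/2 and ∫sin(jπx/a)·sin(lπx/a) dx = 0 for j ≠ l, so only diagonal terms survive in ∫|φ|² and ∫φ·φ″; ∫φ·φ′ dx = [φ²/2] between the walls = 0.
State is unnormalized: ∫|φ|² dx = 7.9737, and ∫φ*·(−ħ² φ'') dx = 207.44, so ⟨p²⟩ = 207.44 / 7.9737.
⟨p²⟩ = 26.016.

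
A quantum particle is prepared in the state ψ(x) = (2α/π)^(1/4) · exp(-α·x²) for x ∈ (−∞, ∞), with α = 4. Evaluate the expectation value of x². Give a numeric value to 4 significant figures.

⟨x²⟩ = ∫ x²·|ψ|² dx (integrals over the domain).
Gaussian moments: ∫x^(2j)·e^(−2αx²) dx = (2j−1)!!/(4α)^j · √(π/(2α)), odd powers integrate to 0; here √(π/(2α)) = 0.62666.
⟨x²⟩ = 0.062500.

0.06250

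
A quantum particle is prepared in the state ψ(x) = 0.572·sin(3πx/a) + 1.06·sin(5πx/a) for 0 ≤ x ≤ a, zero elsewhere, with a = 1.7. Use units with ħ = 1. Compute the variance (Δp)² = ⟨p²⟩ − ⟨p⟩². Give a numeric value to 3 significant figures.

73.1

Compute ⟨p⟩ and ⟨p²⟩ separately; (Δp)² = ⟨p²⟩ − ⟨p⟩².
d²/dx² sin(jπx/a) = −(jπ/a)²·sin(jπx/a); on 0 ≤ x ≤ a, ∫sin²(jπx/a) dx = a/2 and ∫sin(jπx/a)·sin(lπx/a) dx = 0 for j ≠ l, so only diagonal terms survive in ∫|ψ|² and ∫ψ·ψ″; ∫ψ·ψ′ dx = [ψ²/2] between the walls = 0.
Normalization: ∫|ψ|² dx = 1.2332.
⟨p⟩ = 0.0000 and ⟨p²⟩ = 73.054.
(Δp)² = 73.054 − (0.0000)² = 73.054.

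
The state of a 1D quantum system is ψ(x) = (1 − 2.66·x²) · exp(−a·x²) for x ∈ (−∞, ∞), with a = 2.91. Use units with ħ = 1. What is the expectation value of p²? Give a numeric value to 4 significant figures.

7.581

p² ψ = −ħ² d²ψ/dx²; ⟨p²⟩ = −ħ² ∫ ψ*·ψ'' dx / ∫|ψ|² dx.
Expand each integrand as polynomial × e^(−2ax²) and use ∫x^(2j)·e^(−2ax²) dx = (2j−1)!!/(4a)^j · √(π/(2a)), odd powers → 0; here √(π/(2a)) = 0.73471. Differentiate with the product rule, d/dx e^(−ax²) = −2ax·e^(−ax²).
State is unnormalized: ∫|ψ|² dx = 0.51402, and ∫ψ*·(−ħ² ψ'') dx = 3.8967, so ⟨p²⟩ = 3.8967 / 0.51402.
⟨p²⟩ = 7.5809.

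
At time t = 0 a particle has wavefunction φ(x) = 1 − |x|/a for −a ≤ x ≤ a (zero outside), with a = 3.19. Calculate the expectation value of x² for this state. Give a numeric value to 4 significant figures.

⟨x²⟩ = ∫ x²·|φ|² dx / ∫|φ|² dx (integrals over the domain).
φ is even, so ∫ over [−a, a] = 2∫₀ᵃ with φ = 1 − x/a there: ∫₀ᵃ (1 − x/a)² dx = a/3, ∫₀ᵃ x²(1 − x/a)² dx = a³/30, ∫₀ᵃ x⁴(1 − x/a)² dx = a⁵/105.
State is unnormalized: ∫|φ|² dx = 2.1267, and ∫φ*·x²·φ dx = 2.1641, so ⟨x²⟩ = 2.1641 / 2.1267.
⟨x²⟩ = 1.0176.

1.018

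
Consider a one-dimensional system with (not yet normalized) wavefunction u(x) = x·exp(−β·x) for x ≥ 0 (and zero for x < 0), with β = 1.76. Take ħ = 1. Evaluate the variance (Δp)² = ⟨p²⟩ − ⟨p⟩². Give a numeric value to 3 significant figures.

3.10

Compute ⟨p⟩ and ⟨p²⟩ separately; (Δp)² = ⟨p²⟩ − ⟨p⟩².
Differentiate x·exp(−β·x) with the product rule; every integrand then reduces to terms xʲ·e^(−2βx) on [0, ∞), with ∫₀^∞ xʲ·e^(−2βx) dx = j!/(2β)^(j+1).
Normalization: ∫|u|² dx = 0.045857.
⟨p⟩ = 0.0000 and ⟨p²⟩ = 3.0976.
(Δp)² = 3.0976 − (0.0000)² = 3.0976.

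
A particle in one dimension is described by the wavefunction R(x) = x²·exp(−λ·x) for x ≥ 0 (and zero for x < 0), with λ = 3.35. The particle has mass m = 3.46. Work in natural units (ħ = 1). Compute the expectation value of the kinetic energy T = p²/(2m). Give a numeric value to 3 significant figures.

T = −(ħ²/2m) d²/dx², so ⟨T⟩ = −(ħ²/2m) ∫ R*·R'' dx / ∫|R|² dx; with m = 3.46.
Differentiate x²·exp(−λ·x) with the product rule; every integrand then reduces to terms xʲ·e^(−2λx) on [0, ∞), with ∫₀^∞ xʲ·e^(−2λx) dx = j!/(2λ)^(j+1).
State is unnormalized: ∫|R|² dx = 0.0017776, and ∫R*·(−ħ²/2m · R'') dx = 0.00096095, so ⟨T⟩ = 0.00096095 / 0.0017776.
⟨T⟩ = 0.54058.

0.541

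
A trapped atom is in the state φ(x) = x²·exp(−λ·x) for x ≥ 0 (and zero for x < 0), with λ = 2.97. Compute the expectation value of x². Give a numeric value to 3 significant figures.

0.850

⟨x²⟩ = ∫ x²·|φ|² dx / ∫|φ|² dx (integrals over the domain).
Every integrand reduces to terms xʲ·e^(−2λx) on [0, ∞); use ∫₀^∞ xʲ·e^(−2λx) dx = j!/(2λ)^(j+1).
State is unnormalized: ∫|φ|² dx = 0.0032455, and ∫φ*·x²·φ dx = 0.0027595, so ⟨x²⟩ = 0.0027595 / 0.0032455.
⟨x²⟩ = 0.85025.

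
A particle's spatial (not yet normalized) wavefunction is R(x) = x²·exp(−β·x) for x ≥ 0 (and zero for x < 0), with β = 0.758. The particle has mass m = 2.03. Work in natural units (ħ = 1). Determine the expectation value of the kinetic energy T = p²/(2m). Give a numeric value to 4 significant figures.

T = −(ħ²/2m) d²/dx², so ⟨T⟩ = −(ħ²/2m) ∫ R*·R'' dx / ∫|R|² dx; with m = 2.03.
Differentiate x²·exp(−β·x) with the product rule; every integrand then reduces to terms xʲ·e^(−2βx) on [0, ∞), with ∫₀^∞ xʲ·e^(−2βx) dx = j!/(2β)^(j+1).
State is unnormalized: ∫|R|² dx = 2.9972, and ∫R*·(−ħ²/2m · R'') dx = 0.14139, so ⟨T⟩ = 0.14139 / 2.9972.
⟨T⟩ = 0.047173.

0.04717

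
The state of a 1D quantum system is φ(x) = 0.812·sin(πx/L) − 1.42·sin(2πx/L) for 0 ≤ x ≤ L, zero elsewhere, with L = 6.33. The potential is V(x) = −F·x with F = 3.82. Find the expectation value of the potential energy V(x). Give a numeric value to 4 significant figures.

-15.84

⟨V⟩ = ∫ V(x)·|φ|² dx / ∫|φ|² dx.
On 0 ≤ x ≤ L (j ≠ l): ∫sin²(jπx/L) dx = L/2, ∫sin(jπx/L)·sin(lπx/L) dx = 0; diagonal moments ∫x·sin²(jπx/L) dx = L²/4, ∫x²·sin²(jπx/L) dx = L³·(1/6 − 1/(4j²π²)); cross terms ∫x·sin(jπx/L)·sin(lπx/L) dx = 0 for j + l even and −4jlL²/(π²(j² − l²)²) for j + l odd, ∫x²·sin(jπx/L)·sin(lπx/L) dx = (−1)^(j+l)·4jlL³/(π²(j² − l²)²); higher powers the same way via product-to-sum and parts.
State is unnormalized: ∫|φ|² dx = 8.4687, and ∫φ*·V(x)·φ dx = -134.18, so ⟨V⟩ = -134.18 / 8.4687.
⟨V⟩ = -15.844.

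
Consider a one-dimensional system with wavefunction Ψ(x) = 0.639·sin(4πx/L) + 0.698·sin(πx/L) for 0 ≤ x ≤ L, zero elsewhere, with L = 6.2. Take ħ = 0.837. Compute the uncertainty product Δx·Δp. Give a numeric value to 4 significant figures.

1.713

Δx = √(⟨x²⟩−⟨x⟩²), Δp = √(⟨p²⟩−⟨p⟩²).
On 0 ≤ x ≤ L (j ≠ l): ∫sin²(jπx/L) dx = L/2, ∫sin(jπx/L)·sin(lπx/L) dx = 0; diagonal moments ∫x·sin²(jπx/L) dx = L²/4, ∫x²·sin²(jπx/L) dx = L³·(1/6 − 1/(4j²π²)); cross terms ∫x·sin(jπx/L)·sin(lπx/L) dx = 0 for j + l even and −4jlL²/(π²(j² − l²)²) for j + l odd, ∫x²·sin(jπx/L)·sin(lπx/L) dx = (−1)^(j+l)·4jlL³/(π²(j² − l²)²); higher powers the same way via product-to-sum and parts. d²/dx² sin(jπx/L) = −(jπ/L)²·sin(jπx/L); on 0 ≤ x ≤ L, ∫sin²(jπx/L) dx = L/2 and ∫sin(jπx/L)·sin(lπx/L) dx = 0 for j ≠ l, so only diagonal terms survive in ∫|Ψ|² and ∫Ψ·Ψ″; ∫Ψ·Ψ′ dx = [Ψ²/2] between the walls = 0.
Normalization: ∫|Ψ|² dx = 2.7761.
⟨x⟩ = 3.0110, ⟨x²⟩ = 11.147 ⇒ Δx = 1.4424.
⟨p⟩ = 0.0000, ⟨p²⟩ = 1.4101 ⇒ Δp = 1.1875.
Δx·Δp = 1.7128.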